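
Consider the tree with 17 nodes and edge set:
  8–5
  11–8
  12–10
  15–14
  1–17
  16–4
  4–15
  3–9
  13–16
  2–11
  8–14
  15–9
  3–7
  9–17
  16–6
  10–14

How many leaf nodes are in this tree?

Degree-1 nodes: 1, 2, 5, 6, 7, 12, 13 — 7 of them.

7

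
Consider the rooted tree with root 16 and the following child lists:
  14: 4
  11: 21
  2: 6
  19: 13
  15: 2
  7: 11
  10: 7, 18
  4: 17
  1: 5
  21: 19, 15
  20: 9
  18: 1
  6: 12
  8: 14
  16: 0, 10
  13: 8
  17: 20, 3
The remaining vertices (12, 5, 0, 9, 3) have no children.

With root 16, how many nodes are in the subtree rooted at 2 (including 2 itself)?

2's subtree: {2, 6, 12}, size 3.

3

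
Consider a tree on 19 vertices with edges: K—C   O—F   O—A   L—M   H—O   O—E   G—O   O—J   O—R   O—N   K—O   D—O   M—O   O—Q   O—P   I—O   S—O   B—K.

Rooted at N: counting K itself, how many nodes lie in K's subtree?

3

K's subtree: {K, B, C}, size 3.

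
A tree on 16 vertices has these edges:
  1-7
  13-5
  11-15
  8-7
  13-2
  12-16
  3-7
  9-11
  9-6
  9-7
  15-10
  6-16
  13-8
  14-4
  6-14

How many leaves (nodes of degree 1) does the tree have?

Exactly 7 nodes have a single neighbour: 1, 2, 3, 4, 5, 10, 12.

7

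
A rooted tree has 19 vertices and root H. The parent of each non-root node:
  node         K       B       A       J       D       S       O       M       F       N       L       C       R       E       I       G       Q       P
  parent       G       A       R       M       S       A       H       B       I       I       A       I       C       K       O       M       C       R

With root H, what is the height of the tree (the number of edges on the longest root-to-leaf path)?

The longest root-to-leaf path is H → O → I → C → R → A → B → M → G → K → E (10 edges).

10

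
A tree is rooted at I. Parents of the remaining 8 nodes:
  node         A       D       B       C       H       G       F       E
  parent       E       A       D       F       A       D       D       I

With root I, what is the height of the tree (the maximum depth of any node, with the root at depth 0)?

The longest root-to-leaf path is I–E–A–D–F–C (5 edges).

5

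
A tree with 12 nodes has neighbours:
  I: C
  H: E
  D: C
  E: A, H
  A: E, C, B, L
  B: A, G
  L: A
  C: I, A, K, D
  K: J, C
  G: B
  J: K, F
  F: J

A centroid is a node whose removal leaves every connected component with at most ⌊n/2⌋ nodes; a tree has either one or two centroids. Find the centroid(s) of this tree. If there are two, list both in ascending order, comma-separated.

If C is removed the pieces have sizes 6, 3, 1, 1, all ≤ ⌊12/2⌋ = 6.
Its neighbour A also leaves a largest component of size 6, so both are centroids.

A, C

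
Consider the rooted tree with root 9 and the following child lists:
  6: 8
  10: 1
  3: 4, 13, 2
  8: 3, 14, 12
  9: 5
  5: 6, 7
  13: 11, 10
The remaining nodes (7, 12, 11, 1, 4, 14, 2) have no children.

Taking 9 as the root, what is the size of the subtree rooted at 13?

4

The subtree rooted at 13 contains: 13, 10, 11, 1 — 4 nodes.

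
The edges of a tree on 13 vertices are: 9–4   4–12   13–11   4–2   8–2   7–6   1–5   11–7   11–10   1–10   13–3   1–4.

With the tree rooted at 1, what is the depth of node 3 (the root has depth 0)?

4

Path from 1 to 3: 1 → 10 → 11 → 13 → 3, which has 4 edges.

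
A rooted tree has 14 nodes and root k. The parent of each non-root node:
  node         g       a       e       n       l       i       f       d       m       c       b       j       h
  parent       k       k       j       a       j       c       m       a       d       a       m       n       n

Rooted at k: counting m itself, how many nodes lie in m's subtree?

3

m's subtree: {m, f, b}, size 3.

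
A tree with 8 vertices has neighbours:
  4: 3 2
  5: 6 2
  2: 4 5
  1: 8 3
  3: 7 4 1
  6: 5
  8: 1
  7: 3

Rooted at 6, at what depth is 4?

3

6 → 5 → 2 → 4 — 3 edges.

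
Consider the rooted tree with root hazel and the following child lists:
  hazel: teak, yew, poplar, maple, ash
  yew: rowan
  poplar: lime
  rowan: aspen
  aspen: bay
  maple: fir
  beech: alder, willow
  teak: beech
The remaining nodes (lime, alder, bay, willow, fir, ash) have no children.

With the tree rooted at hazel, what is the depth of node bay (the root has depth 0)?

Path from hazel to bay: hazel → yew → rowan → aspen → bay, which has 4 edges.

4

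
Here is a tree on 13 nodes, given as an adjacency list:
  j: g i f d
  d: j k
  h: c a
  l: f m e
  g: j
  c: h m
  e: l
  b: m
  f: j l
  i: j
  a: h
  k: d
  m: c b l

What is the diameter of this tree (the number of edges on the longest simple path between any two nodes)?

8

BFS from k reaches a last, at distance 8; BFS from a confirms no node is farther.
Path: k–d–j–f–l–m–c–h–a.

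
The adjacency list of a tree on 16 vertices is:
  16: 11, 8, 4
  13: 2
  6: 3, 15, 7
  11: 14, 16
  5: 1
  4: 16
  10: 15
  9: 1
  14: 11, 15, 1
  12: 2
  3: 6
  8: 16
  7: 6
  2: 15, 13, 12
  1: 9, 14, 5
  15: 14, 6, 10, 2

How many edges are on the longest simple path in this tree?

Starting from 4, a farthest node is 3 at distance 6.
One longest path: 4 - 16 - 11 - 14 - 15 - 6 - 3.
So the diameter is 6.

6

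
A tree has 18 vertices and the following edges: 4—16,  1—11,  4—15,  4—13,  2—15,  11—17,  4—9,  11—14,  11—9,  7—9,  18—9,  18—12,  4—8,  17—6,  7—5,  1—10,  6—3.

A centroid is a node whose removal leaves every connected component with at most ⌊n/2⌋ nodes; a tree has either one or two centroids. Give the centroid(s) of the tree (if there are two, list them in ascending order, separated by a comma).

9

Removing 9 splits the tree into components of sizes 7, 6, 2, 2; the largest is 7 ≤ ⌊18/2⌋ = 9.
Every other node leaves some component of size > 9, so the centroid is unique.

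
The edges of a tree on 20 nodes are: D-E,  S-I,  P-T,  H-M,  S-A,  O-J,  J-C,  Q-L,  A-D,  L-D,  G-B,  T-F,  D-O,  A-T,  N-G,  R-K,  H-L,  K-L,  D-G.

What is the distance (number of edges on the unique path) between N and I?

Walking from N: N – G – D – A – S – I. Length 5.

5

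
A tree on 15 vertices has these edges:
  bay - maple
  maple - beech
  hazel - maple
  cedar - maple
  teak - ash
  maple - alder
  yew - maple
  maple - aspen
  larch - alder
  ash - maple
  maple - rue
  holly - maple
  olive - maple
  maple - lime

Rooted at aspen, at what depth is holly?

Path from aspen to holly: aspen – maple – holly, which has 2 edges.

2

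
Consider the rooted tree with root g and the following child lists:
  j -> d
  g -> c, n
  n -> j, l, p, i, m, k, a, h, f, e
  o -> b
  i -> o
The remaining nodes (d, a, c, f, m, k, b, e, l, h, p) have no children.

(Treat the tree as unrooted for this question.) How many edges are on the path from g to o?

The path is g – n – i – o, which has 3 edges.

3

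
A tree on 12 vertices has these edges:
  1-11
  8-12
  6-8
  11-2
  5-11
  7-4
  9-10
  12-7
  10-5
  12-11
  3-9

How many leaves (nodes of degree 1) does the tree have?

5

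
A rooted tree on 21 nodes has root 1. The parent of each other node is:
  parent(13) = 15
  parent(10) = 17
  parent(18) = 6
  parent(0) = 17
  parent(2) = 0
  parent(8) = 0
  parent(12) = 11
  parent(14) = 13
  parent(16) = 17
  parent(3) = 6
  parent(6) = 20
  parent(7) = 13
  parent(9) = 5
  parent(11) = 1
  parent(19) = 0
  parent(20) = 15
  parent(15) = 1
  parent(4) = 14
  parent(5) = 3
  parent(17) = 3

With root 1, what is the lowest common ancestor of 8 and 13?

15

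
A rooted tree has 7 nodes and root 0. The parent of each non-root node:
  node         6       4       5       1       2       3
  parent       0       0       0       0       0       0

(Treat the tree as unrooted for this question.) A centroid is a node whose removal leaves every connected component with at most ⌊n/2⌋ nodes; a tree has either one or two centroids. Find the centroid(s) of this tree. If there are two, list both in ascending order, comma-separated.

0

If 0 is removed the pieces have sizes 1, 1, 1, 1, 1, 1, all ≤ ⌊7/2⌋ = 3.
Every other node leaves some component of size > 3, so the centroid is unique.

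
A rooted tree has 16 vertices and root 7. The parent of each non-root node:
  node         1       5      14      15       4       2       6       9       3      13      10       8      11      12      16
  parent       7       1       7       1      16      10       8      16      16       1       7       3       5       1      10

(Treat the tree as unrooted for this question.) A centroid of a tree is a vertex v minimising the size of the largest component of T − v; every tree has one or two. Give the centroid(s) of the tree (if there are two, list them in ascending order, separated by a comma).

7, 10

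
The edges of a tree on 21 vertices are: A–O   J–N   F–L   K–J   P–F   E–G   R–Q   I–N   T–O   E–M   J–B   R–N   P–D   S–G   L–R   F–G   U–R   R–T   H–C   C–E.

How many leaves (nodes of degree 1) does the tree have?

The leaves are A, B, D, H, I, K, M, Q, S, U.
That is 10 leaves.

10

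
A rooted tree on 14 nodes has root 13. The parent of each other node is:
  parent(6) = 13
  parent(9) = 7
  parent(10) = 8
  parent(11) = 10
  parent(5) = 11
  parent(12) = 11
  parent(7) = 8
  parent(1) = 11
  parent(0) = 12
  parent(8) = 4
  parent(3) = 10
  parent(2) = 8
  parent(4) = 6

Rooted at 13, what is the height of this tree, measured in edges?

7

A deepest node is 0, reached by 13 → 6 → 4 → 8 → 10 → 11 → 12 → 0.
That path has 7 edges, so the height is 7.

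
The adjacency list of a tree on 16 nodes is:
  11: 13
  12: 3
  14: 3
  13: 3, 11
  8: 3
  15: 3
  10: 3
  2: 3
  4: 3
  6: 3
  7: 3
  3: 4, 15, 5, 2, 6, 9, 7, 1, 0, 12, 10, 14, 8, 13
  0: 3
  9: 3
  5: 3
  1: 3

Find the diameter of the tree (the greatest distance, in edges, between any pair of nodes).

Starting from 11, a farthest node is 14 at distance 3.
One longest path: 11-13-3-14.
So the diameter is 3.

3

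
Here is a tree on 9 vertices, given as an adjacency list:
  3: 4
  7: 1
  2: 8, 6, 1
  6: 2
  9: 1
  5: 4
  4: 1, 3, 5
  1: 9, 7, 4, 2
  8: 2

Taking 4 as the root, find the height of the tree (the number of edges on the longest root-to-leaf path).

3

A deepest node is 6, reached by 4 → 1 → 2 → 6.
That path has 3 edges, so the height is 3.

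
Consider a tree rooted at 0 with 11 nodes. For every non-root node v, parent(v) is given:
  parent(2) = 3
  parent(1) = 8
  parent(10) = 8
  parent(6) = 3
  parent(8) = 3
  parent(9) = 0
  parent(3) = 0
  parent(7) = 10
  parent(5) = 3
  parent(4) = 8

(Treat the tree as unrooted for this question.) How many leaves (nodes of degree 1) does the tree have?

Exactly 7 nodes have a single neighbour: 1, 2, 4, 5, 6, 7, 9.

7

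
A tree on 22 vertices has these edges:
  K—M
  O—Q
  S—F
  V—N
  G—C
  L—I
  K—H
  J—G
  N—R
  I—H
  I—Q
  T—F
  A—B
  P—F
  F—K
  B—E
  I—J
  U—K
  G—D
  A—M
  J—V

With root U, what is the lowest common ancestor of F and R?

Path F→root: F K U; path R→root: R N V J I H K U.
First common node: K.

K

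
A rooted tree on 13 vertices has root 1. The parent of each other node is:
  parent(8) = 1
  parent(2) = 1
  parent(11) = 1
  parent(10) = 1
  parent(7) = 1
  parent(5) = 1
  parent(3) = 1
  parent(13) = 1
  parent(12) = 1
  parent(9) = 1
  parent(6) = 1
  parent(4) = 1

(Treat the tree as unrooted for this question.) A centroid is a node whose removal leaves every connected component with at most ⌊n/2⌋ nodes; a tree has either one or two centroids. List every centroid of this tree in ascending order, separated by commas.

1

If 1 is removed the pieces have sizes 1, 1, 1, 1, 1, 1, 1, 1, 1, 1, 1, 1, all ≤ ⌊13/2⌋ = 6.
No neighbour of 1 does as well, so 1 is the unique centroid.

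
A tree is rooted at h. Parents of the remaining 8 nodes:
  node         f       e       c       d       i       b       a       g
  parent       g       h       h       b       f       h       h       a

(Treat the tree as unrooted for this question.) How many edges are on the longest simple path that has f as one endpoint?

A farthest node from f is d.
The path f – g – a – h – b – d has 5 edges.

5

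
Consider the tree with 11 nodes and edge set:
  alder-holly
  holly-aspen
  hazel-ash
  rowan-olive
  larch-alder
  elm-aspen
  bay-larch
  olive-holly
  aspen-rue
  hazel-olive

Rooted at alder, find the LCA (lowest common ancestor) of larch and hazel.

alder

Path larch→root: larch alder; path hazel→root: hazel olive holly alder.
First common node: alder.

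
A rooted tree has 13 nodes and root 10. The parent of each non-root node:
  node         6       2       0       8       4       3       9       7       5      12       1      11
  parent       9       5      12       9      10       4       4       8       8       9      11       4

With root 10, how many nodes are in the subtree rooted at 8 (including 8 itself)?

4

8's subtree: {8, 5, 7, 2}, size 4.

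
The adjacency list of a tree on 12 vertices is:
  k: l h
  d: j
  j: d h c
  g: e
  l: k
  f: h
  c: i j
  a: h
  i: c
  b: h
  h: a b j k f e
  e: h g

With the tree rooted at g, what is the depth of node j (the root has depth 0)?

g–e–h–j — 3 edges.

3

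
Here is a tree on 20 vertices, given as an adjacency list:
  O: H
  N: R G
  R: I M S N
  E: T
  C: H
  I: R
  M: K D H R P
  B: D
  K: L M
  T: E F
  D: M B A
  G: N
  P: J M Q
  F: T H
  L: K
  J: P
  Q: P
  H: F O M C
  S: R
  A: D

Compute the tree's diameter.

7

BFS from E reaches G last, at distance 7; BFS from G confirms no node is farther.
Path: E – T – F – H – M – R – N – G.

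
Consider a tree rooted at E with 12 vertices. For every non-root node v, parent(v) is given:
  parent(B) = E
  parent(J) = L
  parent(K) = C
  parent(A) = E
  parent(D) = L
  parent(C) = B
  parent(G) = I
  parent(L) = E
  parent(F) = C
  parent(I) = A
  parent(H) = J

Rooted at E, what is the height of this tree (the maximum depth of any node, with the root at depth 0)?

The longest root-to-leaf path is E-B-C-F (3 edges).

3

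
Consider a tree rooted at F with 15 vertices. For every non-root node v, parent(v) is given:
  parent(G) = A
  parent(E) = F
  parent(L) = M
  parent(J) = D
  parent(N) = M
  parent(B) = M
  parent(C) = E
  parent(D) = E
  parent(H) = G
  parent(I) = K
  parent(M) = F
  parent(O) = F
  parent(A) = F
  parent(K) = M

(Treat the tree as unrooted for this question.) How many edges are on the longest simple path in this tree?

6

A longest path is I–K–M–F–A–G–H, with 6 edges.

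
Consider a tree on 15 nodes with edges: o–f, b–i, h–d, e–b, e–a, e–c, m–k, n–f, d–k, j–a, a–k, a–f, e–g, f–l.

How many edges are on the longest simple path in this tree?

BFS from h reaches i last, at distance 6; BFS from i confirms no node is farther.
Path: h-d-k-a-e-b-i.

6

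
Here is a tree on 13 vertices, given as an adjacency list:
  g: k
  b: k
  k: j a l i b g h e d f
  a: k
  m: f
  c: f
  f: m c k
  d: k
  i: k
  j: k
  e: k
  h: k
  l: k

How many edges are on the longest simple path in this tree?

A longest path is c – f – k – h, with 3 edges.

3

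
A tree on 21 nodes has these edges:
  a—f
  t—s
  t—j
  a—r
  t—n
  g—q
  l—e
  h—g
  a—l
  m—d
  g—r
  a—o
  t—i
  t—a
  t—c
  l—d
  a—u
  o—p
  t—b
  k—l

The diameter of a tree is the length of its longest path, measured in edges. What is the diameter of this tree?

6

Starting from q, a farthest node is m at distance 6.
One longest path: q–g–r–a–l–d–m.
So the diameter is 6.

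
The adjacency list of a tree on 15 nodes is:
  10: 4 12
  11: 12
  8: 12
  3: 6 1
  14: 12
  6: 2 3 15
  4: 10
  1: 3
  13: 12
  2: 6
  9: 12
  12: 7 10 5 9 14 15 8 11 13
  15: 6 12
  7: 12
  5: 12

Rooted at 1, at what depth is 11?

1–3–6–15–12–11 — 5 edges.

5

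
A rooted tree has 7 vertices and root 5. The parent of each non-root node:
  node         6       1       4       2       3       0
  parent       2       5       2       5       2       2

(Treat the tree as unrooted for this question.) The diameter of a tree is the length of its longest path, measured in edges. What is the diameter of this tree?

3

A longest path is 1-5-2-6, with 3 edges.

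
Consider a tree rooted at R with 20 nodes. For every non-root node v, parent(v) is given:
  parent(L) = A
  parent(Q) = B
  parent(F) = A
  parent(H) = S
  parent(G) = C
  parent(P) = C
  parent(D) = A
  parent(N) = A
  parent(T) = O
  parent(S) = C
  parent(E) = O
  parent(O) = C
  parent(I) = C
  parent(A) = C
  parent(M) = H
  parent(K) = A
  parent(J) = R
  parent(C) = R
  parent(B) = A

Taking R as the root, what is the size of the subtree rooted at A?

The subtree rooted at A contains: A, F, N, D, K, B, L, Q — 8 nodes.

8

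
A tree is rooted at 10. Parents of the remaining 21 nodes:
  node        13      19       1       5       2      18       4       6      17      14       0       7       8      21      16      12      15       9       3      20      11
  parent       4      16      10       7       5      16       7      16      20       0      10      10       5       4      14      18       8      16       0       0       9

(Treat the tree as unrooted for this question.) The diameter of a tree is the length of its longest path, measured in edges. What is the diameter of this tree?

9

BFS from 11 reaches 15 last, at distance 9; BFS from 15 confirms no node is farther.
Path: 11–9–16–14–0–10–7–5–8–15.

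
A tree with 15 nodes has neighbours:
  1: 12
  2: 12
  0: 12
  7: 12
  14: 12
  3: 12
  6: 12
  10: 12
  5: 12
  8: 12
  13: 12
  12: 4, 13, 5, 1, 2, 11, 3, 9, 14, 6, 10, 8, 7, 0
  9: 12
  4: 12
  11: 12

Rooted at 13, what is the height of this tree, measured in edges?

2

3 sits deepest: 13-12-3 — 2 edges from the root.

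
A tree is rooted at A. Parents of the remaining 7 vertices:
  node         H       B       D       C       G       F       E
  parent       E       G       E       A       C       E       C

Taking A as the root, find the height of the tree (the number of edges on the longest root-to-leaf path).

The longest root-to-leaf path is A – C – E – F (3 edges).

3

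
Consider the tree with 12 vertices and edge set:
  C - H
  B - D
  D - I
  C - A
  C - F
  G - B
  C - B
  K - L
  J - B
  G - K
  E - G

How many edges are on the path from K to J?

3

Walking from K: K – G – B – J. Length 3.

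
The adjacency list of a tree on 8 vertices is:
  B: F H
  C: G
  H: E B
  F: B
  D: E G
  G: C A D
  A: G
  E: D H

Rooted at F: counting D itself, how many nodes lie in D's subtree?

Descendants of D (including itself): D, G, C, A. That's 4.

4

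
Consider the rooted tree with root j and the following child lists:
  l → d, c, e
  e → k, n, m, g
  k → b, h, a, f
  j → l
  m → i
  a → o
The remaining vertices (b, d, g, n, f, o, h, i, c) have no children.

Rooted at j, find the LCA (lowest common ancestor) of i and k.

e

Ancestors of i (toward the root): i, m, e, l, j.
Ancestors of k: k, e, l, j.
The deepest node appearing in both lists is e.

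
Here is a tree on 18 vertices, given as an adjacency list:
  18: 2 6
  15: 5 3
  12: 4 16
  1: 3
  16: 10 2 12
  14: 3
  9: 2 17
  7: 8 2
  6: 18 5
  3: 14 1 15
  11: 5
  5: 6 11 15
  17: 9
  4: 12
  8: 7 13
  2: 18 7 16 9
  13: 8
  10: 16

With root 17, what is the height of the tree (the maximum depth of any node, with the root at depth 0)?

8

1 sits deepest: 17 – 9 – 2 – 18 – 6 – 5 – 15 – 3 – 1 — 8 edges from the root.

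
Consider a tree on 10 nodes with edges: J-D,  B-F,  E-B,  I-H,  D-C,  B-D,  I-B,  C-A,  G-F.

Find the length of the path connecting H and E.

3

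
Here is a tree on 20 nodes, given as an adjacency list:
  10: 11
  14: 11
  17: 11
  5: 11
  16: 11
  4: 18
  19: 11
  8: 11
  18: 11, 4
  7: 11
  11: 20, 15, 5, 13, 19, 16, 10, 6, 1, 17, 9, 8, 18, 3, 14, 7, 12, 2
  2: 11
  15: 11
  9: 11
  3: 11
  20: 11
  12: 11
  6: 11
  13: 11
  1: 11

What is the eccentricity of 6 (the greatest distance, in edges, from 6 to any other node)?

Distances from 6 peak at 3, attained at 4.
6-11-18-4

3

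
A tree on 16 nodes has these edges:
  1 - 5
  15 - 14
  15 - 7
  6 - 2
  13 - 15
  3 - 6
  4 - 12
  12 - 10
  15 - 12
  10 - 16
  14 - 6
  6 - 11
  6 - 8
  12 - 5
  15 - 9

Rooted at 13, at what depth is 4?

Climbing from 4 to the root: 4 – 12 – 15 – 13. That's 3 steps.

3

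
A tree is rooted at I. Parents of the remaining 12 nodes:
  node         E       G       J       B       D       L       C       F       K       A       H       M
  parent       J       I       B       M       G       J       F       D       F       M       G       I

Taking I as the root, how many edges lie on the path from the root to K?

4

Climbing from K to the root: K–F–D–G–I. That's 4 steps.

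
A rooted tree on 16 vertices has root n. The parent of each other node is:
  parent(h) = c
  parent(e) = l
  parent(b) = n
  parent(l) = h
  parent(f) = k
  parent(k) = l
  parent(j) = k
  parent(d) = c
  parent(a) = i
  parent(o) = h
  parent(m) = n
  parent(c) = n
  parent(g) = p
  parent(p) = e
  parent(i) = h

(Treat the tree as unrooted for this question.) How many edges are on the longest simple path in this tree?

7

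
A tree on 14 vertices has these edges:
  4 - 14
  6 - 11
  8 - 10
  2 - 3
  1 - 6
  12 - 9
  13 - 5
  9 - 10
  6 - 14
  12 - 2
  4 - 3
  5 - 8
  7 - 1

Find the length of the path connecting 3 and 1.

4

3–4–14–6–1: 4 edges.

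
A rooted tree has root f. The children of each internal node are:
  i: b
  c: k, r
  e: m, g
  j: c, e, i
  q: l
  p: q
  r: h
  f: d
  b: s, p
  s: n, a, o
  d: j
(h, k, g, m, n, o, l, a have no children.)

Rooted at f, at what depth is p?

Climbing from p to the root: p → b → i → j → d → f. That's 5 steps.

5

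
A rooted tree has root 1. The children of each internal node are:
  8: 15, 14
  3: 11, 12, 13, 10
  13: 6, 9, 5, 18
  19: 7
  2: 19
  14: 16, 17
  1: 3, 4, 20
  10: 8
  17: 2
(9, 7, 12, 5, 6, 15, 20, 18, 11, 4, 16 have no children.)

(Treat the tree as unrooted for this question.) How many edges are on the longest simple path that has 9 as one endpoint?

9

Distances from 9 peak at 9, attained at 7.
9-13-3-10-8-14-17-2-19-7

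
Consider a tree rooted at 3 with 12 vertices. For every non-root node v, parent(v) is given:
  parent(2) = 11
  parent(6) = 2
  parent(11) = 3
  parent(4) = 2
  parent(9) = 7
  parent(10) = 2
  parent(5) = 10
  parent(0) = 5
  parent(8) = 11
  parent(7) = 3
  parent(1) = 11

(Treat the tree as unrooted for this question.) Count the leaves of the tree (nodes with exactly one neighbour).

6

The leaves are 0, 1, 4, 6, 8, 9.
That is 6 leaves.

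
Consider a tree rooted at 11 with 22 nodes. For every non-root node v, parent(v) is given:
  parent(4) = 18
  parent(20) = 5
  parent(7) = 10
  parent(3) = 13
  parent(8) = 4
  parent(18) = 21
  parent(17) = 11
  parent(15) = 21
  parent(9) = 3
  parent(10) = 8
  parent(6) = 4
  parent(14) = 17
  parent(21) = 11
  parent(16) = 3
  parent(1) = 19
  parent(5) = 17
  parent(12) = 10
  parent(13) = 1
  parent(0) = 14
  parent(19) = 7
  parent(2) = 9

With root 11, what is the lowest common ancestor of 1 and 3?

Ancestors of 1 (toward the root): 1, 19, 7, 10, 8, 4, 18, 21, 11.
Ancestors of 3: 3, 13, 1, 19, 7, 10, 8, 4, 18, 21, 11.
The deepest node appearing in both lists is 1.

1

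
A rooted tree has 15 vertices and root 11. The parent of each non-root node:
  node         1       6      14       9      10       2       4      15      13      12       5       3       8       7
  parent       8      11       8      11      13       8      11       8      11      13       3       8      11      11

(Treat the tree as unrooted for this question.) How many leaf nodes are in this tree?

The leaves are 1, 2, 4, 5, 6, 7, 9, 10, 12, 14, 15.
That is 11 leaves.

11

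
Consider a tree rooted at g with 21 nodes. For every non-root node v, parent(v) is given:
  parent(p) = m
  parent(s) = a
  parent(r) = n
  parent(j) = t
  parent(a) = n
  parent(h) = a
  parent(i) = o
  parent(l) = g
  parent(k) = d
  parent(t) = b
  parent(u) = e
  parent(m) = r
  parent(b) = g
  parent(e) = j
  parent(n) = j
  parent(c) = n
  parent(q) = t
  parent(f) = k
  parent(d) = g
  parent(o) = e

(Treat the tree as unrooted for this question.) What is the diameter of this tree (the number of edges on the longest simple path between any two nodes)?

A longest path is f-k-d-g-b-t-j-n-r-m-p, with 10 edges.

10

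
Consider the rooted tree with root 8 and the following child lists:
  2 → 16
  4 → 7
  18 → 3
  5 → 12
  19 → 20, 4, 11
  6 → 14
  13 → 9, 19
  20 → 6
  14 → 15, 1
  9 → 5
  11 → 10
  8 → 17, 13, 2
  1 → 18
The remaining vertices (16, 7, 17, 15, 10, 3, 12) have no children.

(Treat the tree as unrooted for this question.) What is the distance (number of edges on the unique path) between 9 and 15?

9 – 13 – 19 – 20 – 6 – 14 – 15: 6 edges.

6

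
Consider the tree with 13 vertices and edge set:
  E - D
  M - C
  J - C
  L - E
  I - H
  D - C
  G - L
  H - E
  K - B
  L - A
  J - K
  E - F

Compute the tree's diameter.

7

Starting from B, a farthest node is I at distance 7.
One longest path: B - K - J - C - D - E - H - I.
So the diameter is 7.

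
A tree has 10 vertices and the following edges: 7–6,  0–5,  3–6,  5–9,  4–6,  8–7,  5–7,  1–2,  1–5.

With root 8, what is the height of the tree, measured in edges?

A deepest node is 2, reached by 8-7-5-1-2.
That path has 4 edges, so the height is 4.

4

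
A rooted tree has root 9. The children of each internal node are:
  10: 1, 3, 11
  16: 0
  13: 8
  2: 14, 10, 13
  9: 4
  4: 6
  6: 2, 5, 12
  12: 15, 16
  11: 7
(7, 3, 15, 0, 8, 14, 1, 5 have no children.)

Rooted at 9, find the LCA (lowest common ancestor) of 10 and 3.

Path 10→root: 10 2 6 4 9; path 3→root: 3 10 2 6 4 9.
First common node: 10.

10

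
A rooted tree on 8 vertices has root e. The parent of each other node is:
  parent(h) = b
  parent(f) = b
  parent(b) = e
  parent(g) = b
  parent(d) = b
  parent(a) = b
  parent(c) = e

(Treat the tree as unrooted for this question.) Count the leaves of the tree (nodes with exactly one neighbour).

6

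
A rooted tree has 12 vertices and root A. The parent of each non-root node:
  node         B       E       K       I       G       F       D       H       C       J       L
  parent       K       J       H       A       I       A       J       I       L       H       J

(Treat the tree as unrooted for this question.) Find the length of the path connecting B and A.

4

Walking from B: B–K–H–I–A. Length 4.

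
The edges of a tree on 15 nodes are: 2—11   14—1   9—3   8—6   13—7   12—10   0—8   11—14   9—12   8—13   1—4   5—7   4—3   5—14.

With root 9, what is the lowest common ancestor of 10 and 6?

10's ancestor chain is 10, 12, 9 and 6's is 6, 8, 13, 7, 5, 14, 1, 4, 3, 9; they first meet at 9.

9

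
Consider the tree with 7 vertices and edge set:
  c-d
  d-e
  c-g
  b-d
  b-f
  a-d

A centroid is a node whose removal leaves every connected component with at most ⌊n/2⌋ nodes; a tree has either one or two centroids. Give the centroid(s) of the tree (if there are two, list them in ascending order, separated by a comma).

d

Delete d: the remaining components have sizes 2, 2, 1, 1. Max 2 ≤ 3, so d is a centroid.
No neighbour of d does as well, so d is the unique centroid.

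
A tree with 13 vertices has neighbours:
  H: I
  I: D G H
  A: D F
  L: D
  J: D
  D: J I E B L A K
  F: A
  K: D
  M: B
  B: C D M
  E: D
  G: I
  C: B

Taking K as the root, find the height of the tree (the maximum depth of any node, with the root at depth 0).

3

The longest root-to-leaf path is K-D-I-H (3 edges).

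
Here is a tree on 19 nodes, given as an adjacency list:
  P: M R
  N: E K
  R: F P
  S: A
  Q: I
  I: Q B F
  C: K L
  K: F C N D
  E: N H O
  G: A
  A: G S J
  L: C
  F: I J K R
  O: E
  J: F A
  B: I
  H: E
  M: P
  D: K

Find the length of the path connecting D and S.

5

The path is D - K - F - J - A - S, which has 5 edges.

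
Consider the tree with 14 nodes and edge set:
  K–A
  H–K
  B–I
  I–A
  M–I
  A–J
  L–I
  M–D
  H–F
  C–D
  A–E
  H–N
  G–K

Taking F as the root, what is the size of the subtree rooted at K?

K's subtree: {K, A, G, I, J, E, B, M, L, D, C}, size 11.

11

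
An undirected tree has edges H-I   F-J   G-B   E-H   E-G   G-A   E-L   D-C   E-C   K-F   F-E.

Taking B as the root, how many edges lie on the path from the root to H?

Path from B to H: B → G → E → H, which has 3 edges.

3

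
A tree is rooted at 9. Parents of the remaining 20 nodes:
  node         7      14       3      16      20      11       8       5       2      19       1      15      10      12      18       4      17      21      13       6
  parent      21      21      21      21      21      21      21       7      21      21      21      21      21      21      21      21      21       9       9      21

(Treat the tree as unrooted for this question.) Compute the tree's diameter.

4

BFS from 13 reaches 5 last, at distance 4; BFS from 5 confirms no node is farther.
Path: 13-9-21-7-5.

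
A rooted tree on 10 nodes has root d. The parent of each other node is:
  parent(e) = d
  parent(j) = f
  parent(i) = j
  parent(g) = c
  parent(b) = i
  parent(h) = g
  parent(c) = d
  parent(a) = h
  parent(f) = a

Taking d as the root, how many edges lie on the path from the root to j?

6

Path from d to j: d → c → g → h → a → f → j, which has 6 edges.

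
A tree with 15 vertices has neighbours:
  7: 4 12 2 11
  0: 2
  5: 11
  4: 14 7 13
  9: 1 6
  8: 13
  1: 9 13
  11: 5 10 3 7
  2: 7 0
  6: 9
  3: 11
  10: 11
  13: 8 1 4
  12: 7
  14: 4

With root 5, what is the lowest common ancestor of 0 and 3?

0's ancestor chain is 0, 2, 7, 11, 5 and 3's is 3, 11, 5; they first meet at 11.

11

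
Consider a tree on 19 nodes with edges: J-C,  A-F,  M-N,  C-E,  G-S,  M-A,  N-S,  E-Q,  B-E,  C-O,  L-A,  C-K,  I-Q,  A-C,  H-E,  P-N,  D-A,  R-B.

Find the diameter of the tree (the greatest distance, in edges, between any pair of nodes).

8

A longest path is R–B–E–C–A–M–N–S–G, with 8 edges.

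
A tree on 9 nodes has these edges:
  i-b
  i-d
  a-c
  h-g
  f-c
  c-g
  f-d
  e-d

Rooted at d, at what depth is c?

2

d → f → c — 2 edges.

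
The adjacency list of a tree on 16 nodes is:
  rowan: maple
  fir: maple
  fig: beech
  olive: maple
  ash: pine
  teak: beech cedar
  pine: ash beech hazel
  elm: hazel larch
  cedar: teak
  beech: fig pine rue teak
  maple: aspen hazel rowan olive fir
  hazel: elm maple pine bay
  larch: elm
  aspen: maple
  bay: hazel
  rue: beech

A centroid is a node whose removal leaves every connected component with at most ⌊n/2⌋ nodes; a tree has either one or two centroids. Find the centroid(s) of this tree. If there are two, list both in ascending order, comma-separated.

If hazel is removed the pieces have sizes 7, 5, 2, 1, all ≤ ⌊16/2⌋ = 8.
Every other node leaves some component of size > 8, so the centroid is unique.

hazel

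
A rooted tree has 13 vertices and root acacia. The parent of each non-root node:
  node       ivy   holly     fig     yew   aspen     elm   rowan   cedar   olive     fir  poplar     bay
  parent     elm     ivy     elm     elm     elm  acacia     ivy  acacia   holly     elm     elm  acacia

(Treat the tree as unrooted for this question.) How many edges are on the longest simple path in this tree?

A longest path is olive – holly – ivy – elm – acacia – bay, with 5 edges.

5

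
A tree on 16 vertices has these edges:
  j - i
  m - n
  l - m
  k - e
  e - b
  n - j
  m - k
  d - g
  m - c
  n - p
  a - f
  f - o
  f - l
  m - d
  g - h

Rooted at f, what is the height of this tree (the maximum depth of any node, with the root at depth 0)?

5

h sits deepest: f-l-m-d-g-h — 5 edges from the root.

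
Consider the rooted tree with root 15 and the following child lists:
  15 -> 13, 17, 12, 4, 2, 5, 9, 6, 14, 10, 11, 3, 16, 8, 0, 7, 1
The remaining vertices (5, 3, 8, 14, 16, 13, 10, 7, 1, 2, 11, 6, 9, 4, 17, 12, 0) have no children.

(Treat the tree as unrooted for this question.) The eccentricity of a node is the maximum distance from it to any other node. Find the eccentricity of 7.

The node farthest from 7 is 11 (17, 0, 13, 10, 1, 8, 3, 2, 5, 14, 4, 6, 9, 16, 12 also at distance 2), via 7-15-11 — 2 edges.

2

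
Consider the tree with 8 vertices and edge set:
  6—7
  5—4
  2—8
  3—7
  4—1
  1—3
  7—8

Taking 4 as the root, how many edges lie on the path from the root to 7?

Path from 4 to 7: 4 – 1 – 3 – 7, which has 3 edges.

3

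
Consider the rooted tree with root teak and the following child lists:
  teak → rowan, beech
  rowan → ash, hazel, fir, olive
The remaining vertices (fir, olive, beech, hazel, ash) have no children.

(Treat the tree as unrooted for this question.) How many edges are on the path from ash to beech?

The path is ash - rowan - teak - beech, which has 3 edges.

3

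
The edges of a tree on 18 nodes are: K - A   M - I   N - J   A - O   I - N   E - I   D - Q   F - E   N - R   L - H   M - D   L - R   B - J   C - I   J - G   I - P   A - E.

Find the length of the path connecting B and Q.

The path is B - J - N - I - M - D - Q, which has 6 edges.

6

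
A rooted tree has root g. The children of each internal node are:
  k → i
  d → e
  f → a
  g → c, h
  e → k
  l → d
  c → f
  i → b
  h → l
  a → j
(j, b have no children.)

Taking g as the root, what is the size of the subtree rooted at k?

3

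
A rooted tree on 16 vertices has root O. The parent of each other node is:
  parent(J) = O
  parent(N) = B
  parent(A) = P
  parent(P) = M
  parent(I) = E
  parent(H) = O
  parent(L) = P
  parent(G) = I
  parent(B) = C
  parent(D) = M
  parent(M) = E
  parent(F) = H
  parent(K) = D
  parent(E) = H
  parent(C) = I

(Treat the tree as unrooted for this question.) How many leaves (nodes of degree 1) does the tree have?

7

Degree-1 nodes: A, F, G, J, K, L, N — 7 of them.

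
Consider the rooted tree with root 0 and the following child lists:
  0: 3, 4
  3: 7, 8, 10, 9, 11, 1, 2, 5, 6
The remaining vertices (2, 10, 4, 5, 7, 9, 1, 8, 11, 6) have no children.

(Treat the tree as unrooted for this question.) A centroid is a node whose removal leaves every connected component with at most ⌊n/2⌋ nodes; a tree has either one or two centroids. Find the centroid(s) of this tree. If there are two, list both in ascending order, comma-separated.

3

If 3 is removed the pieces have sizes 2, 1, 1, 1, 1, 1, 1, 1, 1, 1, all ≤ ⌊12/2⌋ = 6.
Every other node leaves some component of size > 6, so the centroid is unique.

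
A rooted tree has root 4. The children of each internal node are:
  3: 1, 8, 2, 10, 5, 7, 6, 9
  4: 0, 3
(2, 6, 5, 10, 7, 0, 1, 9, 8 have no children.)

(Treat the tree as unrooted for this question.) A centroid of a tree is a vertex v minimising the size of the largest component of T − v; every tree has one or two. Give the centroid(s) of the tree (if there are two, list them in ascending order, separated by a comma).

Delete 3: the remaining components have sizes 2, 1, 1, 1, 1, 1, 1, 1, 1. Max 2 ≤ 5, so 3 is a centroid.
Every other node leaves some component of size > 5, so the centroid is unique.

3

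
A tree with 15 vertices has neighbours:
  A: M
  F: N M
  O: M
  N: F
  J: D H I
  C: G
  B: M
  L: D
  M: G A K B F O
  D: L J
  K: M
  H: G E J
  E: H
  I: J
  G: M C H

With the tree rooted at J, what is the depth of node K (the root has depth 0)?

4

J–H–G–M–K — 4 edges.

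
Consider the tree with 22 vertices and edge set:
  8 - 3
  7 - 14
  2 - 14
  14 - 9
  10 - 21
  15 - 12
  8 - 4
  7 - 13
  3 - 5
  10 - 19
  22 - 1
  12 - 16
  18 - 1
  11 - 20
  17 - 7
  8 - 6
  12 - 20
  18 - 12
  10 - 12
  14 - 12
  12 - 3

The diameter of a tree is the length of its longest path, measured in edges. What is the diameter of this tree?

6

BFS from 4 reaches 22 last, at distance 6; BFS from 22 confirms no node is farther.
Path: 4-8-3-12-18-1-22.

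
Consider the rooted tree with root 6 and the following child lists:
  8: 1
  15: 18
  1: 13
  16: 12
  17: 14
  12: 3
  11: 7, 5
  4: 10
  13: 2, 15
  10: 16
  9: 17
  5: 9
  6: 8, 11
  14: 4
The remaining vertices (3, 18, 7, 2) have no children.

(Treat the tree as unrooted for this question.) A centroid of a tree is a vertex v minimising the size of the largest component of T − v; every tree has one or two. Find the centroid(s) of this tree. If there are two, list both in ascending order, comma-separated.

Removing 11 splits the tree into components of sizes 9, 7, 1; the largest is 9 ≤ ⌊18/2⌋ = 9.
5 is adjacent to 11 and is also a centroid (the largest component after removing it is likewise 9).

5, 11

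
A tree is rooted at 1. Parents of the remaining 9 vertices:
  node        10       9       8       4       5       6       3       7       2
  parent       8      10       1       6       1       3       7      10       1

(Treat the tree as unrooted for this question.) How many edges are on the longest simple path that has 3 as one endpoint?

The node farthest from 3 is 5 (2 also at distance 5), via 3-7-10-8-1-5 — 5 edges.

5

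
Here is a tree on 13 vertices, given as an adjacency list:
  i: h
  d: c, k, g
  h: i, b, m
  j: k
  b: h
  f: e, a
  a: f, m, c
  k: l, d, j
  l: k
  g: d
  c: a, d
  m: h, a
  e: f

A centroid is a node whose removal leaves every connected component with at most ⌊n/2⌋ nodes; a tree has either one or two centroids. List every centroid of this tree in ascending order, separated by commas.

Delete a: the remaining components have sizes 6, 4, 2. Max 6 ≤ 6, so a is a centroid.
No neighbour of a does as well, so a is the unique centroid.

a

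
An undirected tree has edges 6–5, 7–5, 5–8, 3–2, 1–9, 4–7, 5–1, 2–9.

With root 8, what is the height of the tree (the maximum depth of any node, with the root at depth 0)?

The longest root-to-leaf path is 8–5–1–9–2–3 (5 edges).

5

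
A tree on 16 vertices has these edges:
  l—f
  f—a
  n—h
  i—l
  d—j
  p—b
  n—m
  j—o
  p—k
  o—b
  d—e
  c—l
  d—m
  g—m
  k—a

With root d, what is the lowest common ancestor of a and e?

Path a→root: a k p b o j d; path e→root: e d.
First common node: d.

d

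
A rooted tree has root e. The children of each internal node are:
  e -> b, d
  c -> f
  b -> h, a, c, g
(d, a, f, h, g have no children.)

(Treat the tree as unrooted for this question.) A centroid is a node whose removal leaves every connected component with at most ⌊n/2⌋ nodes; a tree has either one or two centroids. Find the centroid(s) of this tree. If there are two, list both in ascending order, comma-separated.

b

Delete b: the remaining components have sizes 2, 2, 1, 1, 1. Max 2 ≤ 4, so b is a centroid.
Every other node leaves some component of size > 4, so the centroid is unique.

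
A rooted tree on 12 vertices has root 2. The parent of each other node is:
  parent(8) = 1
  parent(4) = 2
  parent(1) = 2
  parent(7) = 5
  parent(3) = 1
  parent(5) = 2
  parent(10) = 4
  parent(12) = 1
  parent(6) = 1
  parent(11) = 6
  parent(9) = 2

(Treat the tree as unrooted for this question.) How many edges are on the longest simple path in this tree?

BFS from 7 reaches 11 last, at distance 5; BFS from 11 confirms no node is farther.
Path: 7–5–2–1–6–11.

5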